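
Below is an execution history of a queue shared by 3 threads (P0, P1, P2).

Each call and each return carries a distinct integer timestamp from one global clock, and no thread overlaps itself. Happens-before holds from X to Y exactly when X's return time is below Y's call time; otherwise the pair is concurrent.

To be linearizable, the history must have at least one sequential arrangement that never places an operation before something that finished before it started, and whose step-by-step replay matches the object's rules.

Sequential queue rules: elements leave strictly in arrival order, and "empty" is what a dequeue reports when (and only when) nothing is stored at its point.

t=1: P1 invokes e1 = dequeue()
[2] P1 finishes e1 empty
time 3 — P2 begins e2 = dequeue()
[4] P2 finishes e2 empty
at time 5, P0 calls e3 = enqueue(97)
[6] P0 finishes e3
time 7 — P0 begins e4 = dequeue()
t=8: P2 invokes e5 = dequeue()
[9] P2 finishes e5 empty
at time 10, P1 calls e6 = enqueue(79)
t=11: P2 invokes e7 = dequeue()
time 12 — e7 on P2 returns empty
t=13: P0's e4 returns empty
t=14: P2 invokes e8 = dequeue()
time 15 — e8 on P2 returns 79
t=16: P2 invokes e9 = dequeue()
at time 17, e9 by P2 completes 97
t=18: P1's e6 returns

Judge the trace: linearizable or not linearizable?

already the first 13 events (up to e4's response at time 13) admit no linearization; the first 12 still do
every one of the 3 real-time-consistent orders over 6 completed queue ops fails the sequential spec
completion choices over the 1 pending operation (e6) were checked; none helps
e.g. e1, e2, e3, e4, e5, e7 (pending dropped): illegal at step 4, since e4 dequeue() → empty cannot apply there
e.g. e1, e2, e3, e5, e4, e7 (pending dropped): illegal at step 4, since e5 dequeue() → empty cannot apply there

not linearizable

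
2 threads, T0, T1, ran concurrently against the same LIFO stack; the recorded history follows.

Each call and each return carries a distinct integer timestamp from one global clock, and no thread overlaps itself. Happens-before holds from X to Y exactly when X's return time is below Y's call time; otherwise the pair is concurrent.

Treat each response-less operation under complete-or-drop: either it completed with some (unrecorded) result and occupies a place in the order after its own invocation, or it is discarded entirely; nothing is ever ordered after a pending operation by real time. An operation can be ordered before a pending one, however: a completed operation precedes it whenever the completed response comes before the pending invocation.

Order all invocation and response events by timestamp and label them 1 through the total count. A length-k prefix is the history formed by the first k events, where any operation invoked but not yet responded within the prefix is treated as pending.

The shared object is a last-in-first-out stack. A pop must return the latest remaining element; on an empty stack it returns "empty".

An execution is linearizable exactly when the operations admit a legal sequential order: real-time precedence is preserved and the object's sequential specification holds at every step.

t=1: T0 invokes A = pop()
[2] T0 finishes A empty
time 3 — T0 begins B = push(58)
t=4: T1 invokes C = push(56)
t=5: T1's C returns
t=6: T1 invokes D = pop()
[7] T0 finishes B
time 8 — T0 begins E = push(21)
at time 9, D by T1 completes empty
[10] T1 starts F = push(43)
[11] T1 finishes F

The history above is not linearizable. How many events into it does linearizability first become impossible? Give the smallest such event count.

events 1..8 are linearizable; a witness order is A, B, C:
after step 1 (A pop() → empty): stack <>
after step 2 (B push(58)): stack <58>
after step 3 (C push(56)): stack <58,56>
once event 9 joins (D's response, time 9), exhaustive search finds no witness
no completion choice of the 1 pending operation (E) rescues it — every subset was tried
e.g. A, B, C, D (pending dropped): illegal at step 4, since D pop() → empty cannot apply there
e.g. A, C, B, D (pending dropped): illegal at step 4, since D pop() → empty cannot apply there

9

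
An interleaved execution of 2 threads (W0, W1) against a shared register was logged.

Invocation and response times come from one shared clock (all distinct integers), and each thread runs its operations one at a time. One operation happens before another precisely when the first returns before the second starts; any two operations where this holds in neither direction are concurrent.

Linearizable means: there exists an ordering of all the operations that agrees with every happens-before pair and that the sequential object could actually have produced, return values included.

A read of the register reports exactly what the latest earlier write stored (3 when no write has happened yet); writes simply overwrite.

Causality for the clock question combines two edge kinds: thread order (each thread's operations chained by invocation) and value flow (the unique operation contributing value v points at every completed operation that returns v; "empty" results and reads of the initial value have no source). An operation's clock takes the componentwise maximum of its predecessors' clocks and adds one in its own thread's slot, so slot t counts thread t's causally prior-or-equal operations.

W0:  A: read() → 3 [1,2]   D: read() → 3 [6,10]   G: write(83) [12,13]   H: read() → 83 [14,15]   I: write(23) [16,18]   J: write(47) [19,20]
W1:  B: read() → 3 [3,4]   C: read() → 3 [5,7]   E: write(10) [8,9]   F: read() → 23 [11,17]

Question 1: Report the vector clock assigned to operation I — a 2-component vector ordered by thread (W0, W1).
Answer: (5, 0)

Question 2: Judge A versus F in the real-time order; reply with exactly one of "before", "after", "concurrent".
Answer: before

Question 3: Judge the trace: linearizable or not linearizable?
witness order: A, B, C, D, E, G, H, I, F, J
after step 1 (A read() → 3): value 3
after step 2 (B read() → 3): value 3
after step 3 (C read() → 3): value 3
after step 4 (D read() → 3): value 3
after step 5 (E write(10)): value 10
after step 6 (G write(83)): value 83
after step 7 (H read() → 83): value 83
after step 8 (I write(23)): value 23
after step 9 (F read() → 23): value 23
after step 10 (J write(47)): value 47

linearizable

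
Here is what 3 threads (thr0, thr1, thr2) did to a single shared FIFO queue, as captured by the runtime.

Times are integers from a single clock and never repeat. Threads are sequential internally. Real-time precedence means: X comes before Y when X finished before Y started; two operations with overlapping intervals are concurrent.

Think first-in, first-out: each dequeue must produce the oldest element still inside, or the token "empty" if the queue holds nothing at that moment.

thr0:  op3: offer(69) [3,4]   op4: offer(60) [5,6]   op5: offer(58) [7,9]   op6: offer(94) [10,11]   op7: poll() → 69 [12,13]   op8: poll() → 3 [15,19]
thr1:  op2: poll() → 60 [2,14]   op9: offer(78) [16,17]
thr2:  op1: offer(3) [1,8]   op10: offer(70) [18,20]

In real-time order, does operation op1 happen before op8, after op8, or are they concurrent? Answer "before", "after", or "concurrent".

op1 spans [1,8], op8 spans [15,19]
resp(op1)=8 < inv(op8)=15

before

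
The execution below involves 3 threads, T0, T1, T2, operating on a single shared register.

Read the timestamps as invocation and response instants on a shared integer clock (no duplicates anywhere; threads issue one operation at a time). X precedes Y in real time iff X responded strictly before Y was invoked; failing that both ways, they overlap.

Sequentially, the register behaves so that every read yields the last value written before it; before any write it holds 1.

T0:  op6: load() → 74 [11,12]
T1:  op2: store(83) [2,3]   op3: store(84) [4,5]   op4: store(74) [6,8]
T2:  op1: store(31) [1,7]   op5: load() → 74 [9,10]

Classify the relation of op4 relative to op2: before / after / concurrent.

op4 spans [6,8], op2 spans [2,3]
resp(op2)=3 < inv(op4)=6

after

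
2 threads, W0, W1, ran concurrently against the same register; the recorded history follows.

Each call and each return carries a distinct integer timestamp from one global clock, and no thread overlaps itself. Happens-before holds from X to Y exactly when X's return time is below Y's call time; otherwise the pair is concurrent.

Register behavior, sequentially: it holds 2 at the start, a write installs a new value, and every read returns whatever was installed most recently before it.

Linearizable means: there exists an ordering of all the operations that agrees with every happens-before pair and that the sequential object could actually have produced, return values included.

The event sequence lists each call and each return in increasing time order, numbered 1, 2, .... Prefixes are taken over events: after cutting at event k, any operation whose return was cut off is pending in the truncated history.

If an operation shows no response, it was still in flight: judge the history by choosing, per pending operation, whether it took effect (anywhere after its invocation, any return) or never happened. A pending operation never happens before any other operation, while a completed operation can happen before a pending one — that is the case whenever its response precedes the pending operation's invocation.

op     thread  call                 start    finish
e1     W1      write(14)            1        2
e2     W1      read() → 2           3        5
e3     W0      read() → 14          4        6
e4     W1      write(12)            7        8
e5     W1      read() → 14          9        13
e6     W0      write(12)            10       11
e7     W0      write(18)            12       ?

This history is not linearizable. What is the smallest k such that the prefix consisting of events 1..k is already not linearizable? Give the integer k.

a valid linearization of events 1..4 exists, for instance e1:
after step 1 (e1 write(14)): value 14
at event 5 (e2's time-5 response) nothing linearizes any more
include/drop combinations of the 1 pending operation (e3) were all tried; none helps
one such order, e1, e2 (pending dropped), breaks at step 2 where e2 read() → 2 is illegal

5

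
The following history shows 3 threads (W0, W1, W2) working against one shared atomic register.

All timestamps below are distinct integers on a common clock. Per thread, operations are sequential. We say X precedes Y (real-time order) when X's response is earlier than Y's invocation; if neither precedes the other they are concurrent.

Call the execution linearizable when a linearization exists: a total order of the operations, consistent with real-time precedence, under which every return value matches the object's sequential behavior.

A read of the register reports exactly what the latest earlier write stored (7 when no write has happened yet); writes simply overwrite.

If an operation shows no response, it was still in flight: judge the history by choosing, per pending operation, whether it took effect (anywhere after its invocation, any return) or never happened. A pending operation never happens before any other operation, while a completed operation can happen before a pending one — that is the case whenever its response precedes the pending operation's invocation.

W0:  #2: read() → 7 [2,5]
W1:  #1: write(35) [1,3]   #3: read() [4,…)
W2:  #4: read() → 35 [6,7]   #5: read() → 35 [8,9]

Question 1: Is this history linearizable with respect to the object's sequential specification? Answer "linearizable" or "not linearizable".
a witness: #2, #1, #3, #4, #5
step 1: #2 read() → 7 — value 7
step 2: #1 write(35) — value 35
step 3: #3 read() (pending, included) — value 35
step 4: #4 read() → 35 — value 35
step 5: #5 read() → 35 — value 35

linearizable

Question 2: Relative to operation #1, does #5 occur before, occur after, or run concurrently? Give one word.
#5 spans [8,9], #1 spans [1,3]
resp(#1)=3 < inv(#5)=8

after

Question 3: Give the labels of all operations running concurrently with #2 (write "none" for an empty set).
overlap test against #2 [2,5]: concurrent iff the interval meets 2..5
#1 [1,3]: concurrent
#3 [4,…): concurrent
#4 [6,7]: after
#5 [8,9]: after

#1, #3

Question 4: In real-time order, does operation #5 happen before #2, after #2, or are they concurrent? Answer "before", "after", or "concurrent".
#5 spans [8,9], #2 spans [2,5]
resp(#2)=5 < inv(#5)=8

after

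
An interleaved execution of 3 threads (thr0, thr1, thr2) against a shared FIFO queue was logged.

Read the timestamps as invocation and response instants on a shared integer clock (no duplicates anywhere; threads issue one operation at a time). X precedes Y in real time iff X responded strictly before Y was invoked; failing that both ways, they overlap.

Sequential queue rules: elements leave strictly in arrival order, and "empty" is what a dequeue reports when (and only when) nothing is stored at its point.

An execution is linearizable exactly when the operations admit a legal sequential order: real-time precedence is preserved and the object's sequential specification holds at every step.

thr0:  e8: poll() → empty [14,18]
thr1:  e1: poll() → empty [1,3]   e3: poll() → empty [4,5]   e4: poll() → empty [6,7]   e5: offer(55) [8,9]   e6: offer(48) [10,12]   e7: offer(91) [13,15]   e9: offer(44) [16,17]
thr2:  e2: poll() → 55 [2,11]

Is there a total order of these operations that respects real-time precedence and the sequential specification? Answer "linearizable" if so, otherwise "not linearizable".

not linearizable

prefix check: 1..17 passes, 1..18 fails once e8's time-18 response joins
every one of the 18 real-time-consistent orders over 9 completed FIFO queue ops fails the sequential spec
sample order e1, e2, e3, e4, e5, e6, e7, e8, e9 stalls at step 2 — e2 poll() → 55 has no legal effect
sample order e1, e2, e3, e4, e5, e6, e7, e9, e8 stalls at step 2 — e2 poll() → 55 has no legal effect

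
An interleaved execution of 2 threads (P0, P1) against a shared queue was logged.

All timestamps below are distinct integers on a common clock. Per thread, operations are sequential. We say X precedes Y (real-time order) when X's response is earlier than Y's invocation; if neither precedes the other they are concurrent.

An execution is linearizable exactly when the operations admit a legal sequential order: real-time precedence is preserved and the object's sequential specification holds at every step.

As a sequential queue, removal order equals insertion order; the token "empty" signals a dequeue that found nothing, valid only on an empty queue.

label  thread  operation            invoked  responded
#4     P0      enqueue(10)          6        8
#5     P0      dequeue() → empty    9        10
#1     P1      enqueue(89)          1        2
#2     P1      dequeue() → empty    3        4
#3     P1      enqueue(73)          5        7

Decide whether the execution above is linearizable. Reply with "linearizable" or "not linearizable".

not linearizable

through event 3 a valid linearization exists; event 4 (#2 responding at time 4) ends that
exhaustive check: the 2 completed queue ops admit one real-time order; illegal
one such order, #1, #2, breaks at step 2 where #2 dequeue() → empty is illegal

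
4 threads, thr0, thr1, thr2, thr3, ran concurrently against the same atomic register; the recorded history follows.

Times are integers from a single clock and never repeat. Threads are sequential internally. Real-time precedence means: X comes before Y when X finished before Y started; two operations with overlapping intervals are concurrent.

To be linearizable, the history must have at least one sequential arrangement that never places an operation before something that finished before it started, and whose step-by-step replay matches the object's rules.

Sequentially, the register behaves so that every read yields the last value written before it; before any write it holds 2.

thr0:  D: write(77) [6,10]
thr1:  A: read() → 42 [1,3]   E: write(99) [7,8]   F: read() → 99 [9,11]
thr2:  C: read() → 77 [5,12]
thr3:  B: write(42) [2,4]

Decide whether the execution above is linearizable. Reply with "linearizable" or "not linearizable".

linearizable

witness order: B, A, D, C, E, F
1. B write(42), leaving value 42
2. A read() → 42, leaving value 42
3. D write(77), leaving value 77
4. C read() → 77, leaving value 77
5. E write(99), leaving value 99
6. F read() → 99, leaving value 99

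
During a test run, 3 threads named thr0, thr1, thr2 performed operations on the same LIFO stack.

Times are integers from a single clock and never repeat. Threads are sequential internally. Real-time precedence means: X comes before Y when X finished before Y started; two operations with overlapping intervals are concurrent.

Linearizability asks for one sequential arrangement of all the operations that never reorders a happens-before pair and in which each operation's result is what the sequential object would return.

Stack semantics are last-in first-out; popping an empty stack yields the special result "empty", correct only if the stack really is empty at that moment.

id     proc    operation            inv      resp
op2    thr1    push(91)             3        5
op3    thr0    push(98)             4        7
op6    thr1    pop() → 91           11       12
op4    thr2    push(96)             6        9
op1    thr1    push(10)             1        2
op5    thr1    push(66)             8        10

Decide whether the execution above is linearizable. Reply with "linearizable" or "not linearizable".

not linearizable

events 1..11 are fine; event 12 — the response of op6 at time 12 — makes the prefix non-linearizable
6 completed operations, 5 real-time-consistent orders — every LIFO stack replay fails
for example op1, op2, op3, op4, op5, op6 fails at step 6: op6 pop() → 91 is not legal there
for example op1, op2, op3, op5, op4, op6 fails at step 6: op6 pop() → 91 is not legal there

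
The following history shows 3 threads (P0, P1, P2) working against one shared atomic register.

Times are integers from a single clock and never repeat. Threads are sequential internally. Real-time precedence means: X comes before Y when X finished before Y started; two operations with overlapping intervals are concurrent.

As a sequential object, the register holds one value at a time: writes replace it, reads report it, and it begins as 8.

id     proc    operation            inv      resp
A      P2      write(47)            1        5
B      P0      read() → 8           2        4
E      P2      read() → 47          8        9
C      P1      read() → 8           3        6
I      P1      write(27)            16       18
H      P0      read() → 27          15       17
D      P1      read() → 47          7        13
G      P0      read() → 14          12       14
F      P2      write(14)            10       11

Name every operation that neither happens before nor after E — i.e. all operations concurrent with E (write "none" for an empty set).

D

concurrent with E ([8,9]): every op whose interval crosses 8..9
A [1,5]: before
B [2,4]: before
C [3,6]: before
D [7,13]: concurrent
F [10,11]: after
G [12,14]: after
H [15,17]: after
I [16,18]: after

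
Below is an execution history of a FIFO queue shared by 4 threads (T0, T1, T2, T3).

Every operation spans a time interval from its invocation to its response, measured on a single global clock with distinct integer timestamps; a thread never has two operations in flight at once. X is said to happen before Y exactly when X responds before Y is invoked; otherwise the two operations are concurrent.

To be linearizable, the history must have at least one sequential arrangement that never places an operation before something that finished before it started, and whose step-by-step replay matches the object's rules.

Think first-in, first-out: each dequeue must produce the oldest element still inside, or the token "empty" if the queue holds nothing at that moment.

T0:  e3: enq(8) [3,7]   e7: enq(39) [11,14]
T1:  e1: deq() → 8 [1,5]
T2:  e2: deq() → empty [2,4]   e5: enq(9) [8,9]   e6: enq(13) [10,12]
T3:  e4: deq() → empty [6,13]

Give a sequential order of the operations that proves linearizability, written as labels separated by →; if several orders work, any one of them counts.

e2 → e3 → e1 → e4 → e5 → e6 → e7

step 1: e2 deq() → empty — queue <>
step 2: e3 enq(8) — queue <8>
step 3: e1 deq() → 8 — queue <>
step 4: e4 deq() → empty — queue <>
step 5: e5 enq(9) — queue <9>
step 6: e6 enq(13) — queue <9,13>
step 7: e7 enq(39) — queue <9,13,39>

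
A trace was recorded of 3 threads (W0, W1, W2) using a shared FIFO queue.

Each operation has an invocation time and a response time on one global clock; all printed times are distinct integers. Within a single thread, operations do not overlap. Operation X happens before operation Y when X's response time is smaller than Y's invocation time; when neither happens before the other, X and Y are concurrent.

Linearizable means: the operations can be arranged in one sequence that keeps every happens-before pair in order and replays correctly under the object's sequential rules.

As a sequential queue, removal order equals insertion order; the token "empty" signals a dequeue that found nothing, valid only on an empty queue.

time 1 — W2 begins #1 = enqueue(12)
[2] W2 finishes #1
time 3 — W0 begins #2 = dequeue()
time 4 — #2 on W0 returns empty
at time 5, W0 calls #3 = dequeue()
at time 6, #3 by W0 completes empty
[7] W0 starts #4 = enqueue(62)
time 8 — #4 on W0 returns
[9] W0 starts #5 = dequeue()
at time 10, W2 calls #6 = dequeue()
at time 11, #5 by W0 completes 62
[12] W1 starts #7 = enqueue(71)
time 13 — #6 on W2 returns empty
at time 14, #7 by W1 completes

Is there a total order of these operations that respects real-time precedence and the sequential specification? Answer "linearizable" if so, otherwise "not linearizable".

through event 3 a valid linearization exists; event 4 (#2 responding at time 4) ends that
one real-time candidate order over the 2 completed operations — the FIFO queue replay rejects it
for example #1, #2 fails at step 2: #2 dequeue() → empty is not legal there

not linearizable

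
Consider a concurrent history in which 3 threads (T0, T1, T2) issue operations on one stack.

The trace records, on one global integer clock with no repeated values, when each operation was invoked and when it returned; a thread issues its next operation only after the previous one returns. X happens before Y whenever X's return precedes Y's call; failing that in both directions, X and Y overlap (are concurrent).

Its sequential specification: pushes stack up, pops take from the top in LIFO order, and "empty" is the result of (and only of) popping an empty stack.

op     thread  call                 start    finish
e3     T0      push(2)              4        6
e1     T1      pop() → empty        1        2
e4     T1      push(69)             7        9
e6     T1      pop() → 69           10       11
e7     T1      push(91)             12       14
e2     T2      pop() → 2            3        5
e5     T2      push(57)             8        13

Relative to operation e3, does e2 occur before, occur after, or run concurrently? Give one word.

concurrent

e2 spans [3,5], e3 spans [4,6]
the intervals overlap in both directions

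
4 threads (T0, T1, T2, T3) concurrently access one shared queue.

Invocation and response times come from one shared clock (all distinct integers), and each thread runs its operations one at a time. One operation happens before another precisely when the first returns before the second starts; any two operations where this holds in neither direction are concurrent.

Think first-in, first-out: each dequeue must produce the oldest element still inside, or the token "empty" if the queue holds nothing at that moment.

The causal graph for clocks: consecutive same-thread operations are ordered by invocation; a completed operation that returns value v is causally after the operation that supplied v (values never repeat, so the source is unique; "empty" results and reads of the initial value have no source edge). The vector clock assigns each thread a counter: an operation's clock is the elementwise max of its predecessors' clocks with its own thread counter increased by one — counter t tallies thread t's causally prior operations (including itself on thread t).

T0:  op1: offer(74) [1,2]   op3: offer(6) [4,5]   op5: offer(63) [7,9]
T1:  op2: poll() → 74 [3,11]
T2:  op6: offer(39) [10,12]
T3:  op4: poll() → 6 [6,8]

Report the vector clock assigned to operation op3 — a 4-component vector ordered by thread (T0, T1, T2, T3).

(2, 0, 0, 0)

no predecessors for op6 (invoked 10): T2 increments from zero → (0, 0, 1, 0)
no predecessors for op1 (invoked 1): T0 increments from zero → (1, 0, 0, 0)
invoked at 3, op2 merges VC(op1)=(1, 0, 0, 0) and bumps T1's slot → (1, 1, 0, 0)
invoked at 4, op3 merges VC(op1)=(1, 0, 0, 0) and bumps T0's slot → (2, 0, 0, 0)
invoked at 6, op4 merges VC(op3)=(2, 0, 0, 0) and bumps T3's slot → (2, 0, 0, 1)
invoked at 7, op5 merges VC(op3)=(2, 0, 0, 0) and bumps T0's slot → (3, 0, 0, 0)
target: VC(op3) = (2, 0, 0, 0)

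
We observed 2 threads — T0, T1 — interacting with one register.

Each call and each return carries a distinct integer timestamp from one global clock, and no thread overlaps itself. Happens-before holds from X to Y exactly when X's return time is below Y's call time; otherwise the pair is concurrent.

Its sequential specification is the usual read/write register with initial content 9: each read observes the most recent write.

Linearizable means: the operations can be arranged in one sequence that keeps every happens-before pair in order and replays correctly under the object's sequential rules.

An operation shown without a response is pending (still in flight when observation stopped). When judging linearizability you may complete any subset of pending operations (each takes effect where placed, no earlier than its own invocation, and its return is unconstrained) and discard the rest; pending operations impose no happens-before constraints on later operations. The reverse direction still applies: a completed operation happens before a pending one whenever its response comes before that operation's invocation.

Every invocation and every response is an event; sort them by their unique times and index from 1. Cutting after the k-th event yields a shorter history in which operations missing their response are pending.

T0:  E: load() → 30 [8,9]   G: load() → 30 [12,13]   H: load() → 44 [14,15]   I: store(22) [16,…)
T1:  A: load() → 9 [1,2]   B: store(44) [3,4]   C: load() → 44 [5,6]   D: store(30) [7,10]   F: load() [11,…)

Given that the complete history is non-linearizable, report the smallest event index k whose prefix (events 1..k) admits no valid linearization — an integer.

events 1..14 are still linearizable — one witness is A, B, C, D, E, F, G:
after step 1 (A load() → 9): value 9
after step 2 (B store(44)): value 44
after step 3 (C load() → 44): value 44
after step 4 (D store(30)): value 30
after step 5 (E load() → 30): value 30
after step 6 (F load() (pending, included)): value 30
after step 7 (G load() → 30): value 30
include event 15 — H responding at 15 — and every candidate order breaks
include/drop combinations of the 1 pending operation (F) were all tried; none helps
take A, B, C, D, E, G, H (pending dropped): step 7 already fails, because H load() → 44 cannot occur there
take A, B, C, E, D, G, H (pending dropped): step 4 already fails, because E load() → 30 cannot occur there

15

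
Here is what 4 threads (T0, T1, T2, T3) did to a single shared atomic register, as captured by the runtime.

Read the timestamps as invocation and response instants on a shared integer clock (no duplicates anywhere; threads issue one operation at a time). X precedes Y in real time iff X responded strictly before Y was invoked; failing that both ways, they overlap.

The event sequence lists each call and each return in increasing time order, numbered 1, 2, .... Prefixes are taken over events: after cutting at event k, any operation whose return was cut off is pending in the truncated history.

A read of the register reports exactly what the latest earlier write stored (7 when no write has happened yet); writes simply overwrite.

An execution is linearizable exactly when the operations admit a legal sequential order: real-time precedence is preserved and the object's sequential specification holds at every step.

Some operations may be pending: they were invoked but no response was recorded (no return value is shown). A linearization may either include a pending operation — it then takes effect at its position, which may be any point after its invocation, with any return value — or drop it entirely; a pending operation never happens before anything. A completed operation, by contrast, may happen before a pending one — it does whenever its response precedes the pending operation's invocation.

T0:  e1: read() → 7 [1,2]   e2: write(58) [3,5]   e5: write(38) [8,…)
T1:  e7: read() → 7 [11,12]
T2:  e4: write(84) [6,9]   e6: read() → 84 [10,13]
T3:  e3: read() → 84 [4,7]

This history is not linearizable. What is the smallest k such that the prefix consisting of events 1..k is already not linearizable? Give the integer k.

12

events 1..11 are linearizable; a witness order is e1, e2, e4, e3:
step 1: e1 read() → 7 — value 7
step 2: e2 write(58) — value 58
step 3: e4 write(84) — value 84
step 4: e3 read() → 84 — value 84
include event 12 — e7 responding at 12 — and every candidate order breaks
completion choices over the 2 pending operations (e5, e6) were checked; none helps
one such order, e1, e2, e3, e4, e7 (pending dropped), breaks at step 3 where e3 read() → 84 is illegal
one such order, e1, e2, e4, e3, e7 (pending dropped), breaks at step 5 where e7 read() → 7 is illegal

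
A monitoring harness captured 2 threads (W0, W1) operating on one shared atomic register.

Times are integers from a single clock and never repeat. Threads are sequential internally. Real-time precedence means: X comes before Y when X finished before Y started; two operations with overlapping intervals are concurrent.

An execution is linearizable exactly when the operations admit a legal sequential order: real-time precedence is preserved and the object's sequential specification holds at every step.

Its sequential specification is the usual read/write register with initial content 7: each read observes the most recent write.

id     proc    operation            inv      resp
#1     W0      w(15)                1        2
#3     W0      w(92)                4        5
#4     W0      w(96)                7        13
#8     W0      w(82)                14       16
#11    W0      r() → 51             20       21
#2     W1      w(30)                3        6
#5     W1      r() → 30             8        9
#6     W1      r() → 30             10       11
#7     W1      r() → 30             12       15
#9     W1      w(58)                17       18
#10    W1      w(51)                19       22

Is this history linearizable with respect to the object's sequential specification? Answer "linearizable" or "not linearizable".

one valid linearization: #1, #3, #2, #5, #6, #7, #4, #8, #9, #10, #11
1. #1 w(15), leaving value 15
2. #3 w(92), leaving value 92
3. #2 w(30), leaving value 30
4. #5 r() → 30, leaving value 30
5. #6 r() → 30, leaving value 30
6. #7 r() → 30, leaving value 30
7. #4 w(96), leaving value 96
8. #8 w(82), leaving value 82
9. #9 w(58), leaving value 58
10. #10 w(51), leaving value 51
11. #11 r() → 51, leaving value 51

linearizable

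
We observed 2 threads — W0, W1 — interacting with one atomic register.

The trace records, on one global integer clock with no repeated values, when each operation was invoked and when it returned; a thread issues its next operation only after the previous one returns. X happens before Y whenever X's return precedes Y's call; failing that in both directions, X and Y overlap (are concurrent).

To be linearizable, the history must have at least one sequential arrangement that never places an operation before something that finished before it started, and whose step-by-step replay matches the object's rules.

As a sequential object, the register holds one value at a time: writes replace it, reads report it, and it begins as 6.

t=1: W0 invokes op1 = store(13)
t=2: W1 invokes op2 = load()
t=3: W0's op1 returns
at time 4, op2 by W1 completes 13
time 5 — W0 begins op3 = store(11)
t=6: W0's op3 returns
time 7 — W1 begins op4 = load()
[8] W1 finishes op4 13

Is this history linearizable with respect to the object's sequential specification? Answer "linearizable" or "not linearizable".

not linearizable

through event 7 a valid linearization exists; event 8 (op4 responding at time 8) ends that
real-time-consistent orders of the 4 completed operations: 2 — all fail the atomic register replay
sample order op1, op2, op3, op4 stalls at step 4 — op4 load() → 13 has no legal effect
sample order op2, op1, op3, op4 stalls at step 1 — op2 load() → 13 has no legal effect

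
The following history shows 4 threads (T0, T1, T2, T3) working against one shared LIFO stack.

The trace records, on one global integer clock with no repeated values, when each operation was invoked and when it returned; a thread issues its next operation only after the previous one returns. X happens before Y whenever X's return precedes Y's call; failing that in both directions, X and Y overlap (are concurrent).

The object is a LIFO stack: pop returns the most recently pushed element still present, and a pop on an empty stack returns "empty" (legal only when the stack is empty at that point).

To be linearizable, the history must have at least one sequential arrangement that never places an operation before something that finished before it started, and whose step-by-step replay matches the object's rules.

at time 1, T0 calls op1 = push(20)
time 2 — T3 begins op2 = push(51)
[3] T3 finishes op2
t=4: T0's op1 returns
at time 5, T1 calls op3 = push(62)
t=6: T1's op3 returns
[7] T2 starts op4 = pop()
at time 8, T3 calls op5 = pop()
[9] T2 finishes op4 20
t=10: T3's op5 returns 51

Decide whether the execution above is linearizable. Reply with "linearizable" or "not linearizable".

not linearizable

the violation lands at event 10, op5's response at time 10: events 1..9 linearize, events 1..10 do not
4 orders of the 5 completed LIFO stack ops respect real time; none is legal
for example op1, op2, op3, op4, op5 fails at step 4: op4 pop() → 20 is not legal there
for example op1, op2, op3, op5, op4 fails at step 4: op5 pop() → 51 is not legal there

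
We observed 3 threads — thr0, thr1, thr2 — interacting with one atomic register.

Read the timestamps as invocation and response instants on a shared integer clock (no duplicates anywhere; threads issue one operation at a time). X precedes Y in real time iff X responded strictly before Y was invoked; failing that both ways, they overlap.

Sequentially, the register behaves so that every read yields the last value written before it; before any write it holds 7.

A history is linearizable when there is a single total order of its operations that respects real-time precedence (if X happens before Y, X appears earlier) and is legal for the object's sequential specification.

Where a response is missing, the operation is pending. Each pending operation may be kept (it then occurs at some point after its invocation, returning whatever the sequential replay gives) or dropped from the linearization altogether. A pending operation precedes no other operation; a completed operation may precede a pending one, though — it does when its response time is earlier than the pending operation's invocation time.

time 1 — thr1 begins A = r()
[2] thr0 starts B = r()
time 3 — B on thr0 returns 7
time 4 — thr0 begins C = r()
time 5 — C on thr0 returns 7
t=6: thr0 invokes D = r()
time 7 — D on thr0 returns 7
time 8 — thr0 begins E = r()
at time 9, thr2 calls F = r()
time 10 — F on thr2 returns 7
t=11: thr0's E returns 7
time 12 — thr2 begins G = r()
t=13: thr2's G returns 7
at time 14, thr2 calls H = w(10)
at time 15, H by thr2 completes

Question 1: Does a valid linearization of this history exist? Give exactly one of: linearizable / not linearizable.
one valid linearization: A, B, C, D, E, F, G, H
1. A r() (pending, included), leaving value 7
2. B r() → 7, leaving value 7
3. C r() → 7, leaving value 7
4. D r() → 7, leaving value 7
5. E r() → 7, leaving value 7
6. F r() → 7, leaving value 7
7. G r() → 7, leaving value 7
8. H w(10), leaving value 10

linearizable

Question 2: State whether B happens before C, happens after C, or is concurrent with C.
Answer: before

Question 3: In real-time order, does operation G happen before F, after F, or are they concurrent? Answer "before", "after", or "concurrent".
Answer: after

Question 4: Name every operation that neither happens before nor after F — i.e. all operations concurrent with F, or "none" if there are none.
Answer: A, E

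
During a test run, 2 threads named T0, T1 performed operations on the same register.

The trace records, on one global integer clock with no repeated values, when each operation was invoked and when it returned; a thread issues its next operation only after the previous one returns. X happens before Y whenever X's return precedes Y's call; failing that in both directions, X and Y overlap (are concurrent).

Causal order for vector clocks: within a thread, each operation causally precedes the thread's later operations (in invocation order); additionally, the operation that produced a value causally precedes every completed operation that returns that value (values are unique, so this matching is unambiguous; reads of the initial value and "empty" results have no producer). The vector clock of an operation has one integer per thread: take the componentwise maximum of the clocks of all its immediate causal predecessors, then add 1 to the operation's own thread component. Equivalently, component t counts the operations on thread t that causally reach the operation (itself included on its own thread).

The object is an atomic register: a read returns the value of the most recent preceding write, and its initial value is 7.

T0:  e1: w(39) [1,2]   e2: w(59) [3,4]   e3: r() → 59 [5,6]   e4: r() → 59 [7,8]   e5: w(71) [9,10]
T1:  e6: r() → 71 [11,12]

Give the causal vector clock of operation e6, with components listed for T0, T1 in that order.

invoked at 1, e1 has no predecessors; its own T0 bump gives (1, 0)
invoked at 3, e2 merges VC(e1)=(1, 0) and bumps T0's slot → (2, 0)
invoked at 5, e3 merges VC(e2)=(2, 0) and bumps T0's slot → (3, 0)
invoked at 7, e4 merges VC(e2)=(2, 0), VC(e3)=(3, 0) and bumps T0's slot → (4, 0)
invoked at 9, e5 merges VC(e4)=(4, 0) and bumps T0's slot → (5, 0)
invoked at 11, e6 merges VC(e5)=(5, 0) and bumps T1's slot → (5, 1)
target: VC(e6) = (5, 1)

(5, 1)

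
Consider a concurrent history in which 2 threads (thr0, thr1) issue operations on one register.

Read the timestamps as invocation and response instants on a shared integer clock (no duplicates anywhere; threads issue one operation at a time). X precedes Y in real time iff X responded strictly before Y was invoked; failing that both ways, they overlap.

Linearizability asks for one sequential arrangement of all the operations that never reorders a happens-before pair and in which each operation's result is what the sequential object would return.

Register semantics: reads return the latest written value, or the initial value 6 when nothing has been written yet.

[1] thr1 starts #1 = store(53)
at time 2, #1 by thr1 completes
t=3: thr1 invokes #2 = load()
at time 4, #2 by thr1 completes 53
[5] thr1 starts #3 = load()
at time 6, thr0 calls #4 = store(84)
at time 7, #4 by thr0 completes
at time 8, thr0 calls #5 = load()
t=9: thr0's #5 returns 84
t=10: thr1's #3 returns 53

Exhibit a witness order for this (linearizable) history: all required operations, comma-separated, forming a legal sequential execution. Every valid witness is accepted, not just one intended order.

step 1: #1 store(53) — value 53
step 2: #2 load() → 53 — value 53
step 3: #3 load() → 53 — value 53
step 4: #4 store(84) — value 84
step 5: #5 load() → 84 — value 84

#1, #2, #3, #4, #5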